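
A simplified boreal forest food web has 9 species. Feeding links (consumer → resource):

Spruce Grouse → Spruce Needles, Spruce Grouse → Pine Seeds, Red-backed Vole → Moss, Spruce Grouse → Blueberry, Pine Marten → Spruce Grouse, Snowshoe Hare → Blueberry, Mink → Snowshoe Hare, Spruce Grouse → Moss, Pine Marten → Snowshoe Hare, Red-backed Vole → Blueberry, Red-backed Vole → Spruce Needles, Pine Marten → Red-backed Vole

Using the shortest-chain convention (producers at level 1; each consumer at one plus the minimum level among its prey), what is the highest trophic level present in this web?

3

Producers (level 1): Spruce Needles, Moss, Pine Seeds, Blueberry.
Following each consumer down to its lowest-level prey: Blueberry → Snowshoe Hare → Mink (levels 1 through 3).
All prey of Mink (Snowshoe Hare 2) are at level 2 or above, so Mink is at level 1 + 2 = 3.
Every consumer has at least one prey at level 2 or below, so none exceeds level 3.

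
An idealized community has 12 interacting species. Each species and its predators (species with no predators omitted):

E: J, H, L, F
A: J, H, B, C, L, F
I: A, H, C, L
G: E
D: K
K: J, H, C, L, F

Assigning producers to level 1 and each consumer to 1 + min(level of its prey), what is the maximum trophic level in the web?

Producers (level 1): I, G, D.
Following each consumer down to its lowest-level prey: D → K → J (levels 1 through 3).
All prey of J (K 2, A 2, E 2) are at level 2 or above, so J is at level 1 + 2 = 3.
Every consumer has at least one prey at level 2 or below, so none exceeds level 3.

3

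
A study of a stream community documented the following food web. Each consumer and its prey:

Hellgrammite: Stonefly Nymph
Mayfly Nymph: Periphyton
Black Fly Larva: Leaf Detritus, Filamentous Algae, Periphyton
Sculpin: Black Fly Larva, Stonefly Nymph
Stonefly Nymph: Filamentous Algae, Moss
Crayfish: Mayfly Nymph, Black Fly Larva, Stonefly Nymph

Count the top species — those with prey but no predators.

3

Top species (has prey, but nothing eats it): Sculpin, Hellgrammite, Crayfish.
Count: 3.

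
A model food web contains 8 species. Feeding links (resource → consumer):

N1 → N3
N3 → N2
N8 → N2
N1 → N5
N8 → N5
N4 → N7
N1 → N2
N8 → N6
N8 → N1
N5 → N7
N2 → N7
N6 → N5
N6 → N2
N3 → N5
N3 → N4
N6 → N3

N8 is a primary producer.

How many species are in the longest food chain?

One longest chain: N8 → N1 → N3 → N4 → N7.
It has 5 species and 4 links.

5 species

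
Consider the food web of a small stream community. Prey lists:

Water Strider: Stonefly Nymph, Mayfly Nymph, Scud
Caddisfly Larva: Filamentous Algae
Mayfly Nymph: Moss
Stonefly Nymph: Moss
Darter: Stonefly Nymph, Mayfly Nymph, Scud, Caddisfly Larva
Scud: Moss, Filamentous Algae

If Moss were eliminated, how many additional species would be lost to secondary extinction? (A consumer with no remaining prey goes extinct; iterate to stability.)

2

Remove Moss.
Round 1: Stonefly Nymph (all prey gone), Mayfly Nymph (all prey gone) → extinct.
No further losses. Total secondary extinctions: 2.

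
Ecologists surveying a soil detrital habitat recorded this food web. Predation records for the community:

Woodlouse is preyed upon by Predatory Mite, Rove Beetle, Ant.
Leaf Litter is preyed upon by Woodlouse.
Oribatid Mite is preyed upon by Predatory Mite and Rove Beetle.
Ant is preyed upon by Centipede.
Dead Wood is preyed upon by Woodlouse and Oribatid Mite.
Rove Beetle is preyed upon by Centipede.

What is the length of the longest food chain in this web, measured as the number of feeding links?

3 links

One longest chain: Leaf Litter → Woodlouse → Ant → Centipede.
It has 4 species and 3 links.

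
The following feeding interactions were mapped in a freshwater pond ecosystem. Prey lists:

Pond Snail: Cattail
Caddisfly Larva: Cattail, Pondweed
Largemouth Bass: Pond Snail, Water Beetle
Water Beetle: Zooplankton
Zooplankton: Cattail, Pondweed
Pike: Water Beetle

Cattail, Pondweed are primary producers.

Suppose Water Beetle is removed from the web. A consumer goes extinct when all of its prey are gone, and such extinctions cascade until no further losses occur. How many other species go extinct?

1

Remove Water Beetle.
Round 1: Pike (all prey gone) → extinct.
No further losses. Total secondary extinctions: 1.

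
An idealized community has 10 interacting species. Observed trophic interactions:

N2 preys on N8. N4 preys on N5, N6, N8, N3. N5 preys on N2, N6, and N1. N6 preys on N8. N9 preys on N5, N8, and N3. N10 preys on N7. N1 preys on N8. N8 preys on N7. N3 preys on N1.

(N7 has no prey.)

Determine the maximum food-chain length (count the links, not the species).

4 links

One longest chain: N7 → N8 → N2 → N5 → N9.
It has 5 species and 4 links.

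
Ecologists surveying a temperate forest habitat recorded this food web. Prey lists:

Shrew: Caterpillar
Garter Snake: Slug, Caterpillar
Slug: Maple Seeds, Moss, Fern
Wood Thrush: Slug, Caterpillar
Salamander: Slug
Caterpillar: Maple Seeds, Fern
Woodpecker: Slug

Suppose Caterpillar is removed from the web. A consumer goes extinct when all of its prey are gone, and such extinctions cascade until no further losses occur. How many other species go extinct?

Remove Caterpillar.
Round 1: Shrew (all prey gone) → extinct.
No further losses. Total secondary extinctions: 1.

1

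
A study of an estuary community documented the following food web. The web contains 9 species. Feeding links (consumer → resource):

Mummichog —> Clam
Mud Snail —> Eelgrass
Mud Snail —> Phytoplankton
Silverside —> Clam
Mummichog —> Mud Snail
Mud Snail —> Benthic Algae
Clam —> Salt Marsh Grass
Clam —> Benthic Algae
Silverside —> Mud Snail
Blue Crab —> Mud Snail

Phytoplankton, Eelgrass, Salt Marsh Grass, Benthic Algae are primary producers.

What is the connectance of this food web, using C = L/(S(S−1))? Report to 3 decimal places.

The web has S = 9 species and L = 10 feeding links.
C = L / (S(S−1)) = 10 / 72 = 0.1389 ≈ 0.139.

C = 0.139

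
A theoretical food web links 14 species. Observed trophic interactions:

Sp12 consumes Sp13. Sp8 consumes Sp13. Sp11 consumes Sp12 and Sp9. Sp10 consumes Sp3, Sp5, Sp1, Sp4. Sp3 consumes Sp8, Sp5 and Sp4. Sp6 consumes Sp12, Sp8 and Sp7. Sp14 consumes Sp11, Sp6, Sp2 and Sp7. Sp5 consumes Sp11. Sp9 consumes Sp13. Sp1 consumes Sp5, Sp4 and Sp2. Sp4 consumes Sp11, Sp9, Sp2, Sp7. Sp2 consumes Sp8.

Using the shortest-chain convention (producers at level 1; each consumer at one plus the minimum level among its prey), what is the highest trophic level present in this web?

4

Producers (level 1): Sp13, Sp7.
Following each consumer down to its lowest-level prey: Sp13 → Sp12 → Sp11 → Sp5 (levels 1 through 4).
All prey of Sp5 (Sp11 3) are at level 3 or above, so Sp5 is at level 1 + 3 = 4.
Every consumer has at least one prey at level 3 or below, so none exceeds level 4.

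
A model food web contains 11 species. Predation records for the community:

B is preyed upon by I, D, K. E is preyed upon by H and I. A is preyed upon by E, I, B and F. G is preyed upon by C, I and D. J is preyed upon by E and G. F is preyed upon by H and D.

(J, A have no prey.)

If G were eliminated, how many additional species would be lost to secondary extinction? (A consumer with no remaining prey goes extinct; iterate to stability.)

Remove G.
Round 1: C (all prey gone) → extinct.
No further losses. Total secondary extinctions: 1.

1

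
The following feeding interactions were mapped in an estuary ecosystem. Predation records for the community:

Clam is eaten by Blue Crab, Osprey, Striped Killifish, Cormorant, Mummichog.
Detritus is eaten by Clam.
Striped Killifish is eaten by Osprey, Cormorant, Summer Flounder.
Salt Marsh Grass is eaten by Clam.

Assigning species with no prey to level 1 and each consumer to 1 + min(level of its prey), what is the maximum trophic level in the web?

Basal resources (level 1): Detritus, Salt Marsh Grass.
Following each consumer down to its lowest-level prey: Detritus → Clam → Striped Killifish → Summer Flounder (levels 1 through 4).
All prey of Summer Flounder (Striped Killifish 3) are at level 3 or above, so Summer Flounder is at level 1 + 3 = 4.
Every consumer has at least one prey at level 3 or below, so none exceeds level 4.

4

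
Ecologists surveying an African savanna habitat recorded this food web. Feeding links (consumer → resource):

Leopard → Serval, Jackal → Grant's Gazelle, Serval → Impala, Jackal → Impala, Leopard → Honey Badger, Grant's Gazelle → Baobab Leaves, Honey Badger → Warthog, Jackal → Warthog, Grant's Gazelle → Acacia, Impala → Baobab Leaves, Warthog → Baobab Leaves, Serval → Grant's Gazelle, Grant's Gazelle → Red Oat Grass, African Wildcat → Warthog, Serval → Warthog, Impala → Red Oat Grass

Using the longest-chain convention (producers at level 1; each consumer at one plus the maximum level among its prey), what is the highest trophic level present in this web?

Producers (level 1): Red Oat Grass, Acacia, Baobab Leaves.
Red Oat Grass → Grant's Gazelle → Serval → Leopard gives Leopard level 4.
No species has a prey at level 4, so no species reaches level 5.

4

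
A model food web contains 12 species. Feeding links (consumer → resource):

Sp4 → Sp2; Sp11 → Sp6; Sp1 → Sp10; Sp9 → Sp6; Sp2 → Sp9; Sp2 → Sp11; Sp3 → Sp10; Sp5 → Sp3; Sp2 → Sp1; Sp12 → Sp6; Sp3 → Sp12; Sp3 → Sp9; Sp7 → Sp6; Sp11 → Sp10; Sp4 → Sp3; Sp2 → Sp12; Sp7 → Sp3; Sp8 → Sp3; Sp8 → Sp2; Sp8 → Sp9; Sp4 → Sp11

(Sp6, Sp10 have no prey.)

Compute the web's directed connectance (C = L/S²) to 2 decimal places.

The web has S = 12 species and L = 21 feeding links.
C = L / S² = 21 / 144 = 0.1458 ≈ 0.15.

C = 0.15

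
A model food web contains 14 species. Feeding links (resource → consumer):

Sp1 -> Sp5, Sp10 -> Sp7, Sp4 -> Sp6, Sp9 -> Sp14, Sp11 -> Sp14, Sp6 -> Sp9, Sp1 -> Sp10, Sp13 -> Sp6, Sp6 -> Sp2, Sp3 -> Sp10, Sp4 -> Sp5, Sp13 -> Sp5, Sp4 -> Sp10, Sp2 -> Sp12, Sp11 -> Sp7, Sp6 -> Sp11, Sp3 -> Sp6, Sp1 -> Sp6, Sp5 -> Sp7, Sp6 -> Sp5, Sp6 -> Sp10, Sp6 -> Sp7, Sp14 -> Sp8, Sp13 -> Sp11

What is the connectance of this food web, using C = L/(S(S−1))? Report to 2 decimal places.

The web has S = 14 species and L = 24 feeding links.
C = L / (S(S−1)) = 24 / 182 = 0.1319 ≈ 0.13.

C = 0.13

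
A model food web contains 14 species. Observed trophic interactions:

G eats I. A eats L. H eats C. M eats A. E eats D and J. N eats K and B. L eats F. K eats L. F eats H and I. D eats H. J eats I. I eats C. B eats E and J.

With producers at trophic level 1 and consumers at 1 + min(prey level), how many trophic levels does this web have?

6

Producers (level 1): C.
Following each consumer down to its lowest-level prey: C → H → F → L → A → M (levels 1 through 6).
All prey of M (A 5) are at level 5 or above, so M is at level 1 + 5 = 6.
Every consumer has at least one prey at level 5 or below, so none exceeds level 6.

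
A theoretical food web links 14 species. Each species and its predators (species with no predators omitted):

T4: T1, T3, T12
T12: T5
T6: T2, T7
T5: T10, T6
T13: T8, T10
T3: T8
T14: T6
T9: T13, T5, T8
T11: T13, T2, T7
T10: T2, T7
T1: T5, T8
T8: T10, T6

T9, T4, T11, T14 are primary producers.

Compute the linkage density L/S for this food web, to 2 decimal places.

There are L = 24 links among S = 14 species.
L/S = 24/14 = 1.7143 ≈ 1.71.

L/S = 1.71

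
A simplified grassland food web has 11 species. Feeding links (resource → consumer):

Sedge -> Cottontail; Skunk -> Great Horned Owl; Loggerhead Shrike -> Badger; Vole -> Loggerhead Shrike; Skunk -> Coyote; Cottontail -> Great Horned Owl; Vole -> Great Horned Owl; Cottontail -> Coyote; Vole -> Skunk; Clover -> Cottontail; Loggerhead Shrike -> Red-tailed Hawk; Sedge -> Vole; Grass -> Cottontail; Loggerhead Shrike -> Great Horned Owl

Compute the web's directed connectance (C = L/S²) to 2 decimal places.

C = 0.12

The web has S = 11 species and L = 14 feeding links.
C = L / S² = 14 / 121 = 0.1157 ≈ 0.12.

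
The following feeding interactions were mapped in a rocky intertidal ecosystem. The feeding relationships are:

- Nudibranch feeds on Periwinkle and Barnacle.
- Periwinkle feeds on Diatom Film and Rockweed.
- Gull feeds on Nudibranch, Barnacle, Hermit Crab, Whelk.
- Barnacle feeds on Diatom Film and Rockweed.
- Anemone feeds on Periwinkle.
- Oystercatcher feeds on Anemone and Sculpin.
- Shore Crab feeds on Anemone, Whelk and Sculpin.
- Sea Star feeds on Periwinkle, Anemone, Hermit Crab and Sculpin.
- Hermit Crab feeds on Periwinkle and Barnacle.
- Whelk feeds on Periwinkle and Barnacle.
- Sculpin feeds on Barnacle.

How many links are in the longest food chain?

One longest chain: Diatom Film → Barnacle → Hermit Crab → Sea Star.
It has 4 species and 3 links.

3 links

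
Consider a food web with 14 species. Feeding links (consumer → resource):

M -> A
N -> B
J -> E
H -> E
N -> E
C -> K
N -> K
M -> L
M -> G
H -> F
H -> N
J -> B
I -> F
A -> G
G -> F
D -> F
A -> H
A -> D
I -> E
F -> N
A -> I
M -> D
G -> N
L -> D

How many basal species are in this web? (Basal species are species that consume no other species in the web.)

3

Basal species (no prey listed): E, K, B.
Count: 3.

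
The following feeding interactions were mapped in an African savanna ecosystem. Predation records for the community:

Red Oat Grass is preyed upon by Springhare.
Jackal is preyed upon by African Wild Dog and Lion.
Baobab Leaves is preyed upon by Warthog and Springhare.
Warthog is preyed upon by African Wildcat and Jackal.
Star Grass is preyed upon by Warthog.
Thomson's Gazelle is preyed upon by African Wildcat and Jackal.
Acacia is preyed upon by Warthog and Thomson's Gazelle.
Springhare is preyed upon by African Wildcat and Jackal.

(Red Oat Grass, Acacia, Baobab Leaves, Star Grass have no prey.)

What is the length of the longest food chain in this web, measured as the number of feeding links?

One longest chain: Acacia → Warthog → Jackal → Lion.
It has 4 species and 3 links.

3 links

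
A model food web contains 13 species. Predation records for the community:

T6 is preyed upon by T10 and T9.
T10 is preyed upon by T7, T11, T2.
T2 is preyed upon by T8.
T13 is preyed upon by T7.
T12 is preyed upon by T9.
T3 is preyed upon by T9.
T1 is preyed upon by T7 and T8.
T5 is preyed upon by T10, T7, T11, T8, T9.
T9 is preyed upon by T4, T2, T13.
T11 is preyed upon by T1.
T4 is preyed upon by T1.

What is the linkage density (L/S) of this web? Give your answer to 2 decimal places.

There are L = 21 links among S = 13 species.
L/S = 21/13 = 1.6154 ≈ 1.62.

L/S = 1.62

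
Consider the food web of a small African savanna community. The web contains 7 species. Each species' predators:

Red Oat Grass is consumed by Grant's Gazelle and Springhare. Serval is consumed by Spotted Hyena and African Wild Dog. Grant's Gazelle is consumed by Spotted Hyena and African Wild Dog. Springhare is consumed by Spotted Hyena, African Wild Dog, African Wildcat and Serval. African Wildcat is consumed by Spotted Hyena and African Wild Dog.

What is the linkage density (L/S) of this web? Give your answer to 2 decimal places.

There are L = 12 links among S = 7 species.
L/S = 12/7 = 1.7143 ≈ 1.71.

L/S = 1.71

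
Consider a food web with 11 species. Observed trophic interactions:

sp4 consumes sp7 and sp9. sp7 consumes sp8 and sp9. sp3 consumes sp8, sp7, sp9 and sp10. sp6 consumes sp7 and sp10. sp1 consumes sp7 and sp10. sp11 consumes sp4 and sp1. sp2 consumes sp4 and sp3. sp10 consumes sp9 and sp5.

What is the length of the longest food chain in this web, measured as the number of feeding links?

One longest chain: sp9 → sp10 → sp1 → sp11.
It has 4 species and 3 links.

3 links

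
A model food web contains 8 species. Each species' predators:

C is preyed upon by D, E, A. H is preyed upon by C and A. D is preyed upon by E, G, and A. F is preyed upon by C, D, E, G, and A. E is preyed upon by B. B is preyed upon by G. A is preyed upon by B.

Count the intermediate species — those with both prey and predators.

5

Intermediate species (has both prey and predators): C, D, E, A, B.
Count: 5.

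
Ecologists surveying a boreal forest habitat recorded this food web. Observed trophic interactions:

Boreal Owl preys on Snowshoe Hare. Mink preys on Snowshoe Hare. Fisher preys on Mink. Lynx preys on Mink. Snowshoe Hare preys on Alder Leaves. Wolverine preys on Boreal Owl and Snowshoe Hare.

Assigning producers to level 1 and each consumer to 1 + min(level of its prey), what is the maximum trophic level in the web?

Producers (level 1): Alder Leaves.
Following each consumer down to its lowest-level prey: Alder Leaves → Snowshoe Hare → Mink → Lynx (levels 1 through 4).
All prey of Lynx (Mink 3) are at level 3 or above, so Lynx is at level 1 + 3 = 4.
Every consumer has at least one prey at level 3 or below, so none exceeds level 4.

4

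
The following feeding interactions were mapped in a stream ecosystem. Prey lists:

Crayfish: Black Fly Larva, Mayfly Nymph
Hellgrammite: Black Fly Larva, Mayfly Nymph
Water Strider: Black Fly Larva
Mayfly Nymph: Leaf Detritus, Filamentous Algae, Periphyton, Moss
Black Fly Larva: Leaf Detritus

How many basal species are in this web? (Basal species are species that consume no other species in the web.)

4

Basal species (no prey listed): Leaf Detritus, Filamentous Algae, Periphyton, Moss.
Count: 4.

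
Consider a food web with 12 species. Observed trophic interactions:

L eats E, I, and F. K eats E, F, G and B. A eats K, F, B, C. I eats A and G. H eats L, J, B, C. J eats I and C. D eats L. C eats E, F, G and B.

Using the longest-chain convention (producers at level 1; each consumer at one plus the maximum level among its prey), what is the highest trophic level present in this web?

6

Producers (level 1): F, G, E, B.
F → K → A → I → L → H gives H level 6.
No species has a prey at level 6, so no species reaches level 7.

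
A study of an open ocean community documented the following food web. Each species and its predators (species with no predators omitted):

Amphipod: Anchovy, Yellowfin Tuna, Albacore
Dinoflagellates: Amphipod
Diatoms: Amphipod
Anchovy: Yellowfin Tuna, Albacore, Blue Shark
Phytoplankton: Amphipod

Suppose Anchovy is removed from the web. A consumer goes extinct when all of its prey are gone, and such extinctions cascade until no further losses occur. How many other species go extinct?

Remove Anchovy.
Round 1: Blue Shark (all prey gone) → extinct.
No further losses. Total secondary extinctions: 1.

1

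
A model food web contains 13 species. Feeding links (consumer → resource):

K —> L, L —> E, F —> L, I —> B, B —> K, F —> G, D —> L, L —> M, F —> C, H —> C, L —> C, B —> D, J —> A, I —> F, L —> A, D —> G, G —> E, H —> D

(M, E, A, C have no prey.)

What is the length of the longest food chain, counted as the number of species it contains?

5 species

One longest chain: M → L → D → B → I.
It has 5 species and 4 links.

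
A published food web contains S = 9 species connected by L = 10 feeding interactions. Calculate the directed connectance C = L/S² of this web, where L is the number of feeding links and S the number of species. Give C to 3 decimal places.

The web has S = 9 species and L = 10 feeding links.
C = L / S² = 10 / 81 = 0.1235 ≈ 0.123.

C = 0.123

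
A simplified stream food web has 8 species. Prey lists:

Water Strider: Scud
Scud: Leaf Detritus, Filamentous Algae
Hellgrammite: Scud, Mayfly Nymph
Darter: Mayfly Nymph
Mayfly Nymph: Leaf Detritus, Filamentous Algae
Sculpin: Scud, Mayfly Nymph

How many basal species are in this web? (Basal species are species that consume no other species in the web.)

Basal species (no prey listed): Leaf Detritus, Filamentous Algae.
Count: 2.

2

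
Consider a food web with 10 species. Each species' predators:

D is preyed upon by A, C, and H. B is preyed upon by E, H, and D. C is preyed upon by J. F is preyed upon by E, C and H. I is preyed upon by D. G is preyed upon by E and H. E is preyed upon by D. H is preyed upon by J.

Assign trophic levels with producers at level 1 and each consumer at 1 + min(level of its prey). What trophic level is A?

Trophic level 3

B is a producer → level 1.
D eats B → level 2.
A eats D → level 3.
No prey of A is below level 2, so 3 is the minimum.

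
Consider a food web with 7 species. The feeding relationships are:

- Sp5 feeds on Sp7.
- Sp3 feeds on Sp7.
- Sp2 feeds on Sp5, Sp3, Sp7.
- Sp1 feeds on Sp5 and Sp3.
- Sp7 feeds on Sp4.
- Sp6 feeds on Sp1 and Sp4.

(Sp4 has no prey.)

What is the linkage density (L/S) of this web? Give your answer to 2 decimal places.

L/S = 1.43

There are L = 10 links among S = 7 species.
L/S = 10/7 = 1.4286 ≈ 1.43.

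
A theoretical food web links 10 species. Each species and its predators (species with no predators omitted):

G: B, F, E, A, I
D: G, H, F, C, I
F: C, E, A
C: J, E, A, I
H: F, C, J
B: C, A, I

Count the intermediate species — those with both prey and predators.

5

Intermediate species (has both prey and predators): G, H, B, F, C.
Count: 5.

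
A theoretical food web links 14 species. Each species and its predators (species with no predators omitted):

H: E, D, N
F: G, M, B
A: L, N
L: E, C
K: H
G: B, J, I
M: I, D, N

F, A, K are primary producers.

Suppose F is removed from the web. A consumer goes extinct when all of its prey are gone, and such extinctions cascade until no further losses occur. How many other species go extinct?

Remove F.
Round 1: G (all prey gone), M (all prey gone) → extinct.
Round 2: B (all prey gone), J (all prey gone), I (all prey gone) → extinct.
No further losses. Total secondary extinctions: 5.

5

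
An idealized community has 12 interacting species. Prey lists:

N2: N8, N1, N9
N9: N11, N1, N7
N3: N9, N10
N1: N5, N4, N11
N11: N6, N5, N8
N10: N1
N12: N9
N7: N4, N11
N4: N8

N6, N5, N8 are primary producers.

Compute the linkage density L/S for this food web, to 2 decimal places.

L/S = 1.58

There are L = 19 links among S = 12 species.
L/S = 19/12 = 1.5833 ≈ 1.58.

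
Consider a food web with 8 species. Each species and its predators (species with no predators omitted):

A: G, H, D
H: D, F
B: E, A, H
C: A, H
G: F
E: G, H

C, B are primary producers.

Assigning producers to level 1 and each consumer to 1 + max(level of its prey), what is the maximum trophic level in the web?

4

Producers (level 1): C, B.
B → E → G → F gives F level 4.
No species has a prey at level 4, so no species reaches level 5.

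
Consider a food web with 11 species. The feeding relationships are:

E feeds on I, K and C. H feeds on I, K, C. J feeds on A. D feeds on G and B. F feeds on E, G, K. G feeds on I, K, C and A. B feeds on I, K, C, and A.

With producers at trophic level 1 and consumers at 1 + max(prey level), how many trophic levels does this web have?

3

Producers (level 1): C, K, I, A.
C → B → D gives D level 3.
No species has a prey at level 3, so no species reaches level 4.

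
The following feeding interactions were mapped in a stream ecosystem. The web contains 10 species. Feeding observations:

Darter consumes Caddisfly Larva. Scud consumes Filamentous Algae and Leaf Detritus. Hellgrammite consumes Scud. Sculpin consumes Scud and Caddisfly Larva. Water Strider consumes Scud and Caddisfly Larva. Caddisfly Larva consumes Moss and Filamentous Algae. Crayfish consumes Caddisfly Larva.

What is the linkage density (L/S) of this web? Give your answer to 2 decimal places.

There are L = 11 links among S = 10 species.
L/S = 11/10 = 1.1000 ≈ 1.10.

L/S = 1.10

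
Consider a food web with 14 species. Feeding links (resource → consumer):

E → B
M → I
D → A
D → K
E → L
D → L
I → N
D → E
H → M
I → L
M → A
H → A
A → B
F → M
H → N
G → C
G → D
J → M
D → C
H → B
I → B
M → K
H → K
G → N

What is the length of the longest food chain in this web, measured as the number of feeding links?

3 links

One longest chain: F → M → I → B.
It has 4 species and 3 links.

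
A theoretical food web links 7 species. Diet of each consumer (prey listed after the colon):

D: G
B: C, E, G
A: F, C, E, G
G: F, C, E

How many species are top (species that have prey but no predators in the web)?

Top species (has prey, but nothing eats it): D, B, A.
Count: 3.

3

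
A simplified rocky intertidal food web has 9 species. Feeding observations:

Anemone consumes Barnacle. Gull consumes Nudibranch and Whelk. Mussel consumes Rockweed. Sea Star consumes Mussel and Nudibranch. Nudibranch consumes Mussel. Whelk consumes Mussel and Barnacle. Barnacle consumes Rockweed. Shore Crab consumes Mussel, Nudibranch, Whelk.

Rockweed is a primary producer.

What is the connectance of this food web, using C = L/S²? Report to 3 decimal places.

The web has S = 9 species and L = 13 feeding links.
C = L / S² = 13 / 81 = 0.1605 ≈ 0.160.

C = 0.160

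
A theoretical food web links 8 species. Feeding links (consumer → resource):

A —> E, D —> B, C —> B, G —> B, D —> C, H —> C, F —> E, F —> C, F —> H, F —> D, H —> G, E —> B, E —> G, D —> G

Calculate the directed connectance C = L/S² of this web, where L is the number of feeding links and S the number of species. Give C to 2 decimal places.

C = 0.22

The web has S = 8 species and L = 14 feeding links.
C = L / S² = 14 / 64 = 0.2188 ≈ 0.22.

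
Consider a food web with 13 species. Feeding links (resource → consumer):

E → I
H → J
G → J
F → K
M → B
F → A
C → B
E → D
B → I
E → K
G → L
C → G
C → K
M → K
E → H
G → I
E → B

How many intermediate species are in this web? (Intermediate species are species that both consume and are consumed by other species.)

3

Intermediate species (has both prey and predators): B, G, H.
Count: 3.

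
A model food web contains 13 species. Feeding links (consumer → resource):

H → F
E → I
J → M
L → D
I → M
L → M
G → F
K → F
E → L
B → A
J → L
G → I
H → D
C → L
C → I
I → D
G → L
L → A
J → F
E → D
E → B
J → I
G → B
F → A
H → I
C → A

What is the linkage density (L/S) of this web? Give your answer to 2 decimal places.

L/S = 2.00

There are L = 26 links among S = 13 species.
L/S = 26/13 = 2.0000 ≈ 2.00.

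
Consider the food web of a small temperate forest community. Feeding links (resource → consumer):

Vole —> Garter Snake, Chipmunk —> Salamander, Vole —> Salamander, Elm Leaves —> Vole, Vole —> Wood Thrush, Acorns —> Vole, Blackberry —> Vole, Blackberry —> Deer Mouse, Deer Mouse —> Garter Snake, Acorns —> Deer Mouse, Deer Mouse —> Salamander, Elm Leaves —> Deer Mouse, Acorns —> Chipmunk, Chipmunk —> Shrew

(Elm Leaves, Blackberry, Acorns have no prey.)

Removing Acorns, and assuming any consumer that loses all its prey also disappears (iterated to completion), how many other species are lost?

2

Remove Acorns.
Round 1: Chipmunk (all prey gone) → extinct.
Round 2: Shrew (all prey gone) → extinct.
No further losses. Total secondary extinctions: 2.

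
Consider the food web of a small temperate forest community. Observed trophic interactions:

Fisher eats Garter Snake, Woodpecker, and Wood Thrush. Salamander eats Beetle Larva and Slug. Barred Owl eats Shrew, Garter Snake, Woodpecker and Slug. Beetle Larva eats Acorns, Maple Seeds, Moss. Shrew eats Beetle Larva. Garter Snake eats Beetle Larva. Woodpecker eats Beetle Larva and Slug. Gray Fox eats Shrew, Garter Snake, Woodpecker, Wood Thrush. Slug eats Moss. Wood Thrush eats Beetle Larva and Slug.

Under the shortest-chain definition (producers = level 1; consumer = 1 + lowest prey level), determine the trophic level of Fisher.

Moss is a producer → level 1.
Beetle Larva eats Moss → level 2.
Woodpecker eats Beetle Larva → level 3.
Fisher eats Woodpecker → level 4.
No prey of Fisher is below level 3, so 4 is the minimum.

Trophic level 4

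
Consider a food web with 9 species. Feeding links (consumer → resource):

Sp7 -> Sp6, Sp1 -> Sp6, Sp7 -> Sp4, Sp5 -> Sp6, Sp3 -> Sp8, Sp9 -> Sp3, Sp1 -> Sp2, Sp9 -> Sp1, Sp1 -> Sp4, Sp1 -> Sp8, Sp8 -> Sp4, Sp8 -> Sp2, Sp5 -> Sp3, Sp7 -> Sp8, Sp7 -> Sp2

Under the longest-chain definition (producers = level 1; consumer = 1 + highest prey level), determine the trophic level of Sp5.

Trophic level 4

Sp4 is a producer → level 1.
Sp8 eats Sp4 (level 1); other prey at levels: Sp2 1 → level 2.
Sp3 eats Sp8 → level 3.
Sp5 eats Sp3 (level 3); other prey at levels: Sp6 1 → level 4.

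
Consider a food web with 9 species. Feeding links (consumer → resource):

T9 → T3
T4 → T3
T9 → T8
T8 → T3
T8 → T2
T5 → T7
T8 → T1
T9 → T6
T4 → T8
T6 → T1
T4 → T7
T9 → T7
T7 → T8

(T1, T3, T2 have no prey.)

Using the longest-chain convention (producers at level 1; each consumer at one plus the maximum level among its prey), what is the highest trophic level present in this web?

Producers (level 1): T1, T3, T2.
T1 → T8 → T7 → T5 gives T5 level 4.
No species has a prey at level 4, so no species reaches level 5.

4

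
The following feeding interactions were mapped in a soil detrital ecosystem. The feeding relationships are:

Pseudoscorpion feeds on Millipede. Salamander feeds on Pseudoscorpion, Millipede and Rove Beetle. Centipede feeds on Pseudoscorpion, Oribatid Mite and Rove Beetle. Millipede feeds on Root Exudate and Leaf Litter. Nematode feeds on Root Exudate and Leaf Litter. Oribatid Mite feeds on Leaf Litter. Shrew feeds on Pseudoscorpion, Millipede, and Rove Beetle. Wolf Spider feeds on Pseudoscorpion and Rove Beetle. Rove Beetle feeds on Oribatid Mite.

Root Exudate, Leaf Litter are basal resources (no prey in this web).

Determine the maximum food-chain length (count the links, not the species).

3 links

One longest chain: Leaf Litter → Oribatid Mite → Rove Beetle → Centipede.
It has 4 species and 3 links.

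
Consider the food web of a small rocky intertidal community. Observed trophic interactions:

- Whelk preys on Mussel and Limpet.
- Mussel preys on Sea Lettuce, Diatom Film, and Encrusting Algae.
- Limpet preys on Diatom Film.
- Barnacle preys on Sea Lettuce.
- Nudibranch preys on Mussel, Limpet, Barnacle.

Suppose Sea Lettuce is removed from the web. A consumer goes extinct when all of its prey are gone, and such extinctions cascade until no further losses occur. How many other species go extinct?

1

Remove Sea Lettuce.
Round 1: Barnacle (all prey gone) → extinct.
No further losses. Total secondary extinctions: 1.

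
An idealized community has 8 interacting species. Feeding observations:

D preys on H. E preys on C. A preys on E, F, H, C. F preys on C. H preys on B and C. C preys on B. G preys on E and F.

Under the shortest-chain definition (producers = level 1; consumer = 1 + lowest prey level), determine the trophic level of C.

Trophic level 2

B is a producer → level 1.
C eats B → level 2.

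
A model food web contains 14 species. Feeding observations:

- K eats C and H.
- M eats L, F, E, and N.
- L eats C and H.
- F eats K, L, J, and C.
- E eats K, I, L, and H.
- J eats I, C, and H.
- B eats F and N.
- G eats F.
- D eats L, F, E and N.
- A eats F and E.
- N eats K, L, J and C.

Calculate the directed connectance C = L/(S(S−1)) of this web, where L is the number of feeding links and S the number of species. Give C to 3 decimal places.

The web has S = 14 species and L = 32 feeding links.
C = L / (S(S−1)) = 32 / 182 = 0.1758 ≈ 0.176.

C = 0.176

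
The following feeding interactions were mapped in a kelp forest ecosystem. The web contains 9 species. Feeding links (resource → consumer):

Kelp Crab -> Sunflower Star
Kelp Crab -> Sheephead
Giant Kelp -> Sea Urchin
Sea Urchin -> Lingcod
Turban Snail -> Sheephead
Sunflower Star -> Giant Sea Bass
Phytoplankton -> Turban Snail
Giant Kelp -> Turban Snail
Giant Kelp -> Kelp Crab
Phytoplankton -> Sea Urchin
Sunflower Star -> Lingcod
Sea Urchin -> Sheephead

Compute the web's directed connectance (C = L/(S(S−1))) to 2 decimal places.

The web has S = 9 species and L = 12 feeding links.
C = L / (S(S−1)) = 12 / 72 = 0.1667 ≈ 0.17.

C = 0.17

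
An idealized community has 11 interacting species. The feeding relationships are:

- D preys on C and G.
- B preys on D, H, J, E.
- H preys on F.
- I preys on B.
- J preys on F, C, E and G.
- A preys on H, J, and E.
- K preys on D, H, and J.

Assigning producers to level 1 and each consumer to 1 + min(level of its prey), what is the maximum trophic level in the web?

3

Producers (level 1): E, F, C, G.
Following each consumer down to its lowest-level prey: E → B → I (levels 1 through 3).
All prey of I (B 2) are at level 2 or above, so I is at level 1 + 2 = 3.
Every consumer has at least one prey at level 2 or below, so none exceeds level 3.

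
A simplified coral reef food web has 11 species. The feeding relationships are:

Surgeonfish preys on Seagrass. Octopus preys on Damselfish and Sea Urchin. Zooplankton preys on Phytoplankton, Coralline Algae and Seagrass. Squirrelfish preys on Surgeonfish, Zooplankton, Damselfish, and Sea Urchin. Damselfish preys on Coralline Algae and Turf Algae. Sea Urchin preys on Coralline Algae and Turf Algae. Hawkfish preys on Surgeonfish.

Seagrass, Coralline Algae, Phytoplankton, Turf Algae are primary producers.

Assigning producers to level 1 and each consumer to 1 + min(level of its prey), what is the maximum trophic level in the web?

3

Producers (level 1): Seagrass, Coralline Algae, Phytoplankton, Turf Algae.
Following each consumer down to its lowest-level prey: Coralline Algae → Sea Urchin → Squirrelfish (levels 1 through 3).
All prey of Squirrelfish (Sea Urchin 2, Surgeonfish 2, Zooplankton 2, Damselfish 2) are at level 2 or above, so Squirrelfish is at level 1 + 2 = 3.
Every consumer has at least one prey at level 2 or below, so none exceeds level 3.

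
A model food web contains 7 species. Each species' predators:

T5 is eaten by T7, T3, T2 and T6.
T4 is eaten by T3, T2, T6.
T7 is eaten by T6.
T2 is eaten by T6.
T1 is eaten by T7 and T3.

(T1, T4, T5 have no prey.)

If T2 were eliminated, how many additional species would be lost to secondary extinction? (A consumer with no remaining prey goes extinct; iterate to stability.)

Remove T2.
Every predator of it retains at least one other prey: T6 still has T4, T5, T7.
No consumer loses all prey, so no secondary extinctions occur.

0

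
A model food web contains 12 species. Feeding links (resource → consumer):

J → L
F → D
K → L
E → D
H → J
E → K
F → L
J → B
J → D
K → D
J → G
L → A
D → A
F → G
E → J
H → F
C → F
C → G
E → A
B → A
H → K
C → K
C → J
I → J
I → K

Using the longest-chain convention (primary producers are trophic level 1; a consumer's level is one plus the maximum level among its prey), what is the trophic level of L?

Trophic level 3

H is a producer → level 1.
F eats H (level 1); other prey at levels: C 1 → level 2.
L eats F (level 2); other prey at levels: K 2, J 2 → level 3.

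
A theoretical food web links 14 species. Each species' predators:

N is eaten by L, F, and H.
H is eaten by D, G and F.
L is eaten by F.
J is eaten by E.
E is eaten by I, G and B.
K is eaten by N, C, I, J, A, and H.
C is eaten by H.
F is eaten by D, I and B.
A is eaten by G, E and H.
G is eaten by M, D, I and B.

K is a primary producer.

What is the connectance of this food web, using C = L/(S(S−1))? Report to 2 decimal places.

C = 0.15

The web has S = 14 species and L = 28 feeding links.
C = L / (S(S−1)) = 28 / 182 = 0.1538 ≈ 0.15.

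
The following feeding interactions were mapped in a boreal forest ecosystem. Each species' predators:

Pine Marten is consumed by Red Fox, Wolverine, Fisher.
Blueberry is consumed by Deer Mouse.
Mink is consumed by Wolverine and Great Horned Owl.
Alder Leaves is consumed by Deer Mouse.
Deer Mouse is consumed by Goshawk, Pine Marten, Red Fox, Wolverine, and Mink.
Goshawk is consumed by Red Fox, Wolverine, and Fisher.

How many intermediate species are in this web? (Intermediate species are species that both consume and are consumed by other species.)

4

Intermediate species (has both prey and predators): Deer Mouse, Mink, Pine Marten, Goshawk.
Count: 4.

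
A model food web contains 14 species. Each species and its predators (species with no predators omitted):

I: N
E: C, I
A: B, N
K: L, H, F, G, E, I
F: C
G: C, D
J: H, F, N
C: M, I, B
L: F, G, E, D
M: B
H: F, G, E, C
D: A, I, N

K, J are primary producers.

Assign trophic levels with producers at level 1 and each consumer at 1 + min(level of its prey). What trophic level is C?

K is a producer → level 1.
H eats K → level 2.
C eats H → level 3.
No prey of C is below level 2, so 3 is the minimum.

Trophic level 3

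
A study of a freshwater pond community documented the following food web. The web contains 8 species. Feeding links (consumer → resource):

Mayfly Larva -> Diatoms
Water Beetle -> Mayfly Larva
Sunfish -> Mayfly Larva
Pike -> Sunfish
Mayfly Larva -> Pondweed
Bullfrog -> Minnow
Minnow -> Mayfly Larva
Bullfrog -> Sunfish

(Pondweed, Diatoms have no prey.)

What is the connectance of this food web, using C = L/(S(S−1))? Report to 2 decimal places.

C = 0.14

The web has S = 8 species and L = 8 feeding links.
C = L / (S(S−1)) = 8 / 56 = 0.1429 ≈ 0.14.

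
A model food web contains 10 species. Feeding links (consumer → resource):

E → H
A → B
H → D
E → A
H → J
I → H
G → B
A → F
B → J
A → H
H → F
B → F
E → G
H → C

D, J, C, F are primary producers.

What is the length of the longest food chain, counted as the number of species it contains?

4 species

One longest chain: D → H → A → E.
It has 4 species and 3 links.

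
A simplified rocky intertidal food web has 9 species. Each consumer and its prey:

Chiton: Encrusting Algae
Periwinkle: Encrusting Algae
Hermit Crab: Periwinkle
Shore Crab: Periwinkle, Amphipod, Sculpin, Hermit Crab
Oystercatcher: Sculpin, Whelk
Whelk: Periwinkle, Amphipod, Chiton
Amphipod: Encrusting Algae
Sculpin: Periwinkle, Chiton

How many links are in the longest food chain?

3 links

One longest chain: Encrusting Algae → Periwinkle → Sculpin → Shore Crab.
It has 4 species and 3 links.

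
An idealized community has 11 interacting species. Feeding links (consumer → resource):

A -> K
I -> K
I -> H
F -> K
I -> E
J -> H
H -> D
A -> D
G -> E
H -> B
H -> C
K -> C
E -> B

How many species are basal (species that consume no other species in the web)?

Basal species (no prey listed): B, C, D.
Count: 3.

3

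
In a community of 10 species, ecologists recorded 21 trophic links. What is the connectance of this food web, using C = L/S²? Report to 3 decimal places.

The web has S = 10 species and L = 21 feeding links.
C = L / S² = 21 / 100 = 0.2100 ≈ 0.210.

C = 0.210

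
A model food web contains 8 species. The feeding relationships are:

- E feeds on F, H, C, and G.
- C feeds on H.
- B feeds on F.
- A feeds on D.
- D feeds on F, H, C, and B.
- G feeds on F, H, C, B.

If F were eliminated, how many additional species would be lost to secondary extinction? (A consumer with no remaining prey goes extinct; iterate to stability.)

Remove F.
Round 1: B (all prey gone) → extinct.
No further losses. Total secondary extinctions: 1.

1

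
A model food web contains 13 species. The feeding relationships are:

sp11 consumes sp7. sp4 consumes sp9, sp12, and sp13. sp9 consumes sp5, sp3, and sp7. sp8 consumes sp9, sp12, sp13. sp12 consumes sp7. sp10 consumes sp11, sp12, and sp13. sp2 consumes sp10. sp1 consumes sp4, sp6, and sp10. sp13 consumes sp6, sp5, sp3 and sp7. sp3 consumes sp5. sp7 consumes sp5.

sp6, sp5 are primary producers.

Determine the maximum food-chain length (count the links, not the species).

4 links

One longest chain: sp5 → sp7 → sp12 → sp10 → sp1.
It has 5 species and 4 links.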